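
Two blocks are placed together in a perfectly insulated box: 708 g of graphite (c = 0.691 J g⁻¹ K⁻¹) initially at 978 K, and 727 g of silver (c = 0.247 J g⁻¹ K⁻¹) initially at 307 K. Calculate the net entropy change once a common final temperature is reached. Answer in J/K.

Energy balance: T_f = (m₁c₁T₁ + m₂c₂T₂)/(m₁c₁ + m₂c₂) = 797.84 K.
ΔS₁ = m₁c₁ ln(T_f/T₁) = 489.228 × ln(797.84/978) = -99.61 J/K.
ΔS₂ = m₂c₂ ln(T_f/T₂) = 179.569 × ln(797.84/307) = 171.5 J/K.
ΔS_total = -99.61 + 171.5 = 71.9 J/K.

ΔS_total = 71.9 J/K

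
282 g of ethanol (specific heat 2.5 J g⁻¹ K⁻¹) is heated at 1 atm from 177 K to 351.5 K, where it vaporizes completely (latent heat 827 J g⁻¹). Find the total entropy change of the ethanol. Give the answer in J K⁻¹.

Warming step: ΔS₁ = m c ln(T_tr/T_i) = 282 × 2.5 × ln(351.5/177) = 483.7 J/K.
Phase change: ΔS₂ = +mL/T_tr = 282 × 827 / 351.5 = 663.5 J/K.
ΔS_total = (483.7) + (663.5) = 1150 J/K.

ΔS = 1150 J/K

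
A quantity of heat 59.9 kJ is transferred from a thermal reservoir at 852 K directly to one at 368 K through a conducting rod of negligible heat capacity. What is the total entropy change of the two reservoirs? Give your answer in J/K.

ΔS_hot = −Q/T_H = −59900/852 = -70.31 J/K and ΔS_cold = +Q/T_C = 59900/368 = 162.8 J/K.
ΔS_total = -70.31 + 162.8 = 92.5 J/K, positive as the second law requires.

ΔS_total = 92.5 J/K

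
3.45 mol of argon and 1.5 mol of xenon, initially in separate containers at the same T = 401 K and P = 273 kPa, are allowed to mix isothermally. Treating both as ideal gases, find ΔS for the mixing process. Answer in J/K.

ΔS_mix = 25.2 J/K

Mole fractions: x_A = 3.45/4.95 = 0.697, x_B = 0.303.
ΔS_mix = −R(n_A ln x_A + n_B ln x_B) = −8.314 × (3.45 ln 0.697 + 1.5 ln 0.303) = 25.2 J/K.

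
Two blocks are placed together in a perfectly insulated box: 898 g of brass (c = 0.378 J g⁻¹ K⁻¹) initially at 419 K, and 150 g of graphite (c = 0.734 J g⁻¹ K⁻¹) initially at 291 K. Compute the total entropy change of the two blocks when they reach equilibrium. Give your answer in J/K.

Energy balance: T_f = (m₁c₁T₁ + m₂c₂T₂)/(m₁c₁ + m₂c₂) = 387.65 K.
ΔS₁ = m₁c₁ ln(T_f/T₁) = 339.444 × ln(387.65/419) = -26.397 J/K.
ΔS₂ = m₂c₂ ln(T_f/T₂) = 110.1 × ln(387.65/291) = 31.575 J/K.
ΔS_total = -26.397 + 31.575 = 5.18 J/K.

ΔS_total = 5.18 J/K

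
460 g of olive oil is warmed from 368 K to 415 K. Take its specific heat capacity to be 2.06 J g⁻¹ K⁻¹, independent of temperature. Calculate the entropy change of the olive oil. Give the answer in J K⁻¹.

ΔS = ∫dQ_rev/T = m c ln(T₂/T₁) = 460 × 2.06 × ln(415/368) = 114 J/K.

ΔS = 114 J/K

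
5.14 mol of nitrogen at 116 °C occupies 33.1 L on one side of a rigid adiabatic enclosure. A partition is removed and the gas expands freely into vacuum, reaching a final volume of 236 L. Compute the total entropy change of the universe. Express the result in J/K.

No heat is exchanged and no work is done, so the ideal-gas temperature stays constant.
Entropy is a state function; using a reversible isothermal path, ΔS_gas = nR ln(V₂/V₁) = 5.14 × 8.314 × ln(236/33.1) = 83.9 J/K.
The insulated surroundings exchange no heat, so ΔS_surr = 0 and ΔS_universe = ΔS_gas.

ΔS_universe = 83.9 J/K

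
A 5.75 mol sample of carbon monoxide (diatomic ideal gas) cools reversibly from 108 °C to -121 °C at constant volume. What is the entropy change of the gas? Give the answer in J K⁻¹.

ΔS = -110 J/K

In kelvin: T₁ = 381.15 K, T₂ = 152.15 K. At constant volume, ΔS = nC_V ln(T₂/T₁) with C_V = 5R/2 = 20.79 J mol⁻¹ K⁻¹.
ΔS = 5.75 × 20.79 × ln(152.15/381.15) = -110 J/K.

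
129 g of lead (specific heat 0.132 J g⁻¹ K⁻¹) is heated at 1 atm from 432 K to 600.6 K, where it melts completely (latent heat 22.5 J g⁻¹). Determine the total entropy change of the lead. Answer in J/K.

Warming step: ΔS₁ = m c ln(T_tr/T_i) = 129 × 0.132 × ln(600.6/432) = 5.611 J/K.
Phase change: ΔS₂ = +mL/T_tr = 129 × 22.5 / 600.6 = 4.833 J/K.
ΔS_total = (5.611) + (4.833) = 10.4 J/K.

ΔS = 10.4 J/K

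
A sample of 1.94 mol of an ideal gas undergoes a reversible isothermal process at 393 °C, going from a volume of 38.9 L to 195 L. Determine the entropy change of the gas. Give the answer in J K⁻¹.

ΔS_gas = 26 J/K

For an isothermal ideal gas ΔS_gas = nR ln(V₂/V₁) = 1.94 × 8.314 × ln(195/38.9) = 26 J/K.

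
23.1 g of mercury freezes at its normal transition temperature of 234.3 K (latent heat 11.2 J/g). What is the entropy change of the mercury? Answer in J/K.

ΔS = -1.1 J/K

Heat released by the substance: Q = −mL = −23.1 × 11.2 = −258.72 J.
At constant T, ΔS = Q_rev/T = −258.72 / 234.3 = -1.1 J/K.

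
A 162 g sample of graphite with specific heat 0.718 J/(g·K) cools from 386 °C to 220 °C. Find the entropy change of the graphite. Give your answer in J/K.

In kelvin: T₁ = 659.15 K, T₂ = 493.15 K. ΔS = ∫dQ_rev/T = m c ln(T₂/T₁) = 162 × 0.718 × ln(493.15/659.15) = -33.7 J/K.

ΔS = -33.7 J/K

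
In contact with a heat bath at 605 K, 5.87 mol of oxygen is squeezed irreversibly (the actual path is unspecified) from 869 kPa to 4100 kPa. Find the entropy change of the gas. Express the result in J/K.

Entropy is a state function, so ΔS_gas depends only on the end states.
For an isothermal ideal gas ΔS_gas = nR ln(P₁/P₂) = 5.87 × 8.314 × ln(869/4100) = -75.7 J/K.

ΔS_gas = -75.7 J/K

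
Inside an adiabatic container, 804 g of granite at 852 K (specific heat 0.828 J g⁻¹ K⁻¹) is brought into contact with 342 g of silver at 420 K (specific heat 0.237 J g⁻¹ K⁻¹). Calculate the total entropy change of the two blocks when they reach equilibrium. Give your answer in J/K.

ΔS_total = 15.1 J/K

Energy balance: T_f = (m₁c₁T₁ + m₂c₂T₂)/(m₁c₁ + m₂c₂) = 805.11 K.
ΔS₁ = m₁c₁ ln(T_f/T₁) = 665.712 × ln(805.11/852) = -37.68 J/K.
ΔS₂ = m₂c₂ ln(T_f/T₂) = 81.054 × ln(805.11/420) = 52.74 J/K.
ΔS_total = -37.68 + 52.74 = 15.1 J/K.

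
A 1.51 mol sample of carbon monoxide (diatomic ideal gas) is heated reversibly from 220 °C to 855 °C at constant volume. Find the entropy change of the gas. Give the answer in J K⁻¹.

In kelvin: T₁ = 493.15 K, T₂ = 1128.15 K. At constant volume, ΔS = nC_V ln(T₂/T₁) with C_V = 5R/2 = 20.79 J mol⁻¹ K⁻¹.
ΔS = 1.51 × 20.79 × ln(1128.15/493.15) = 26 J/K.

ΔS = 26 J/K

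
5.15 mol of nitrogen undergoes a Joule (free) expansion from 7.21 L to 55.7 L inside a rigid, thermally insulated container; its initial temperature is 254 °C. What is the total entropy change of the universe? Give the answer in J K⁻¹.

ΔS_universe = 87.5 J/K

For an ideal gas in free expansion Q = 0 and W = 0, so T is unchanged.
Entropy is a state function; using a reversible isothermal path, ΔS_gas = nR ln(V₂/V₁) = 5.15 × 8.314 × ln(55.7/7.21) = 87.5 J/K.
The insulated surroundings exchange no heat, so ΔS_surr = 0 and ΔS_universe = ΔS_gas.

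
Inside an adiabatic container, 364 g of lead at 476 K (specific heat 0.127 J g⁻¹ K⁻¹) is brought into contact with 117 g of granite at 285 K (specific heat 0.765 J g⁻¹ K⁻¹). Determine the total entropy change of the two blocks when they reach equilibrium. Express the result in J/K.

ΔS_total = 4.19 J/K

Energy balance: T_f = (m₁c₁T₁ + m₂c₂T₂)/(m₁c₁ + m₂c₂) = 350.05 K.
ΔS₁ = m₁c₁ ln(T_f/T₁) = 46.228 × ln(350.05/476) = -14.21 J/K.
ΔS₂ = m₂c₂ ln(T_f/T₂) = 89.505 × ln(350.05/285) = 18.4 J/K.
ΔS_total = -14.21 + 18.4 = 4.19 J/K.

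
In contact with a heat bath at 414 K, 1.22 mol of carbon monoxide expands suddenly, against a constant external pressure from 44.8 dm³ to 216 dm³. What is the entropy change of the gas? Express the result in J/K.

ΔS_gas = 16 J/K

Entropy is a state function, so ΔS_gas depends only on the end states.
For an isothermal ideal gas ΔS_gas = nR ln(V₂/V₁) = 1.22 × 8.314 × ln(216/44.8) = 16 J/K.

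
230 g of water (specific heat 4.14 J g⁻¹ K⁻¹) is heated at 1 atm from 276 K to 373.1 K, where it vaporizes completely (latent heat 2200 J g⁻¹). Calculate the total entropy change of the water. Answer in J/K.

ΔS = 1640 J/K

Warming step: ΔS₁ = m c ln(T_tr/T_i) = 230 × 4.14 × ln(373.1/276) = 287 J/K.
Phase change: ΔS₂ = +mL/T_tr = 230 × 2200 / 373.1 = 1356 J/K.
ΔS_total = (287) + (1356) = 1640 J/K.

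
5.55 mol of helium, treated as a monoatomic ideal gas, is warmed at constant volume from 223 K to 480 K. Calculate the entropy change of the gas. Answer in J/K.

ΔS = 53.1 J/K

At constant volume, ΔS = nC_V ln(T₂/T₁) with C_V = 3R/2 = 12.47 J mol⁻¹ K⁻¹.
ΔS = 5.55 × 12.47 × ln(480/223) = 53.1 J/K.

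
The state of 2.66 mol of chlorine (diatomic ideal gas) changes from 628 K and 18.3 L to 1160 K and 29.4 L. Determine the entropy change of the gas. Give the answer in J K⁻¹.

Entropy is a state function: ΔS = nC_V ln(T₂/T₁) + nR ln(V₂/V₁), with C_V = 5R/2 = 20.79 J mol⁻¹ K⁻¹ for a diatomic ideal gas.
ΔS = 2.66 × [20.79 × ln(1160/628) + 8.314 × ln(29.4/18.3)] = 44.4 J/K.

ΔS = 44.4 J/K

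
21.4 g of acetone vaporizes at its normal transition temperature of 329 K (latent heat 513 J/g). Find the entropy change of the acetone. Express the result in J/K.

ΔS = 33.4 J/K

Heat absorbed by the substance: Q = mL = 21.4 × 513 = 10978.2 J.
At constant T, ΔS = Q_rev/T = 10978.2 / 329 = 33.4 J/K.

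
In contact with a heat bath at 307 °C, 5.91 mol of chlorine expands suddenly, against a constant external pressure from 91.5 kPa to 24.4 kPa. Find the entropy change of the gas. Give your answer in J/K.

ΔS_gas = 64.9 J/K

Entropy is a state function, so ΔS_gas depends only on the end states.
For an isothermal ideal gas ΔS_gas = nR ln(P₁/P₂) = 5.91 × 8.314 × ln(91.5/24.4) = 64.9 J/K.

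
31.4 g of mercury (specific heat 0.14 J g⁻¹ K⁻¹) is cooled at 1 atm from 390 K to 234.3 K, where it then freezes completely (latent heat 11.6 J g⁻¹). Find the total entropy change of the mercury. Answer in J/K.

ΔS = -3.79 J/K

Cooling step: ΔS₁ = m c ln(T_tr/T_i) = 31.4 × 0.14 × ln(234.3/390) = -2.24 J/K.
Phase change: ΔS₂ = −mL/T_tr = −31.4 × 11.6 / 234.3 = -1.555 J/K.
ΔS_total = (-2.24) + (-1.555) = -3.79 J/K.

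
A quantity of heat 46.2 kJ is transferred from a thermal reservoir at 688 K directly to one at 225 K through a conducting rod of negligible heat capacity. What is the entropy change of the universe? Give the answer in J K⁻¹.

ΔS_hot = −Q/T_H = −46200/688 = -67.15 J/K and ΔS_cold = +Q/T_C = 46200/225 = 205.3 J/K.
ΔS_total = -67.15 + 205.3 = 138 J/K, positive as the second law requires.

ΔS_total = 138 J/K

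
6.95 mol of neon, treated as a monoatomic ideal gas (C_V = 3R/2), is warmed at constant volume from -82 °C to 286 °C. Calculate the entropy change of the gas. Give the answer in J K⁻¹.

ΔS = 93 J/K

In kelvin: T₁ = 191.15 K, T₂ = 559.15 K. At constant volume, ΔS = nC_V ln(T₂/T₁) with C_V = 3R/2 = 12.47 J mol⁻¹ K⁻¹.
ΔS = 6.95 × 12.47 × ln(559.15/191.15) = 93 J/K.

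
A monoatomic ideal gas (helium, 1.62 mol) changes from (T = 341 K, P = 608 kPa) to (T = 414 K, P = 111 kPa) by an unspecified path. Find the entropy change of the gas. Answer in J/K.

ΔS = nC_p ln(T₂/T₁) − nR ln(P₂/P₁), with C_p = 5R/2 = 20.79 J mol⁻¹ K⁻¹ for a monoatomic ideal gas.
ΔS = 1.62 × [20.79 × ln(414/341) − 8.314 × ln(111/608)] = 29.4 J/K.

ΔS = 29.4 J/K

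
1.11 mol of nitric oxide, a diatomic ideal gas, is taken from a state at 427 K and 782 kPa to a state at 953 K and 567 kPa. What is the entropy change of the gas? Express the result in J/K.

ΔS = nC_p ln(T₂/T₁) − nR ln(P₂/P₁), with C_p = 7R/2 = 29.1 J mol⁻¹ K⁻¹ for a diatomic ideal gas.
ΔS = 1.11 × [29.1 × ln(953/427) − 8.314 × ln(567/782)] = 28.9 J/K.

ΔS = 28.9 J/K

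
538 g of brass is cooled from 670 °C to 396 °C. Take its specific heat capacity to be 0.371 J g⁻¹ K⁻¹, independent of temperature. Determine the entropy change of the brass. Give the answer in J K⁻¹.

ΔS = -68.5 J/K

In kelvin: T₁ = 943.15 K, T₂ = 669.15 K. ΔS = ∫dQ_rev/T = m c ln(T₂/T₁) = 538 × 0.371 × ln(669.15/943.15) = -68.5 J/K.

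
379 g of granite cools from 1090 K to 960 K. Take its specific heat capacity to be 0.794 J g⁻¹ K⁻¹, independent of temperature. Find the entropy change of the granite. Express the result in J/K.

ΔS = ∫dQ_rev/T = m c ln(T₂/T₁) = 379 × 0.794 × ln(960/1090) = -38.2 J/K.

ΔS = -38.2 J/K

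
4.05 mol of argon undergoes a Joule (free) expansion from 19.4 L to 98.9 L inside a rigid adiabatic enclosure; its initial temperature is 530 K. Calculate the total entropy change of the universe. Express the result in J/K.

For an ideal gas in free expansion Q = 0 and W = 0, so T is unchanged.
Entropy is a state function; using a reversible isothermal path, ΔS_gas = nR ln(V₂/V₁) = 4.05 × 8.314 × ln(98.9/19.4) = 54.8 J/K.
The insulated surroundings exchange no heat, so ΔS_surr = 0 and ΔS_universe = ΔS_gas.

ΔS_universe = 54.8 J/K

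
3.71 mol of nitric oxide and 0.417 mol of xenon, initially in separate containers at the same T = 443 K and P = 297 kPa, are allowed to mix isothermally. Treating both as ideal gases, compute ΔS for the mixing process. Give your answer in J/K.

Mole fractions: x_A = 3.71/4.13 = 0.899, x_B = 0.101.
ΔS_mix = −R(n_A ln x_A + n_B ln x_B) = −8.314 × (3.71 ln 0.899 + 0.417 ln 0.101) = 11.2 J/K.

ΔS_mix = 11.2 J/K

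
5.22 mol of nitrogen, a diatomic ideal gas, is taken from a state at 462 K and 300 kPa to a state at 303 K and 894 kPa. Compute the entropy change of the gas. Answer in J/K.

ΔS = nC_p ln(T₂/T₁) − nR ln(P₂/P₁), with C_p = 7R/2 = 29.1 J mol⁻¹ K⁻¹ for a diatomic ideal gas.
ΔS = 5.22 × [29.1 × ln(303/462) − 8.314 × ln(894/300)] = -111 J/K.

ΔS = -111 J/K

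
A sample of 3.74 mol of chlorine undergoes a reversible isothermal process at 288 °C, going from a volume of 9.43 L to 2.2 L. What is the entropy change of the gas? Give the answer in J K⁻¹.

ΔS_gas = -45.3 J/K

For an isothermal ideal gas ΔS_gas = nR ln(V₂/V₁) = 3.74 × 8.314 × ln(2.2/9.43) = -45.3 J/K.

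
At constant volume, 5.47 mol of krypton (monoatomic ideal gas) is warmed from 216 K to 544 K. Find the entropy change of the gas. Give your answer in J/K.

At constant volume, ΔS = nC_V ln(T₂/T₁) with C_V = 3R/2 = 12.47 J mol⁻¹ K⁻¹.
ΔS = 5.47 × 12.47 × ln(544/216) = 63 J/K.

ΔS = 63 J/K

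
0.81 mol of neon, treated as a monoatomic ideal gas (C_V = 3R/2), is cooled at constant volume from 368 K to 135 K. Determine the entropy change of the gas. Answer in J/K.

At constant volume, ΔS = nC_V ln(T₂/T₁) with C_V = 3R/2 = 12.47 J mol⁻¹ K⁻¹.
ΔS = 0.81 × 12.47 × ln(135/368) = -10.1 J/K.

ΔS = -10.1 J/K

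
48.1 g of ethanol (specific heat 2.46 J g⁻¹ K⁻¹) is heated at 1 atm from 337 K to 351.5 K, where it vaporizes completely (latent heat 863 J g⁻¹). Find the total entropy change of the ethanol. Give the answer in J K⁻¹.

Warming step: ΔS₁ = m c ln(T_tr/T_i) = 48.1 × 2.46 × ln(351.5/337) = 4.985 J/K.
Phase change: ΔS₂ = +mL/T_tr = 48.1 × 863 / 351.5 = 118.1 J/K.
ΔS_total = (4.985) + (118.1) = 123 J/K.

ΔS = 123 J/K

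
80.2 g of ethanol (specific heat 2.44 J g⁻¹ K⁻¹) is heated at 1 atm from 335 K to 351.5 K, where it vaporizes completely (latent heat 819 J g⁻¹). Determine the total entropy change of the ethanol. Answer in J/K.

Warming step: ΔS₁ = m c ln(T_tr/T_i) = 80.2 × 2.44 × ln(351.5/335) = 9.409 J/K.
Phase change: ΔS₂ = +mL/T_tr = 80.2 × 819 / 351.5 = 186.9 J/K.
ΔS_total = (9.409) + (186.9) = 196 J/K.

ΔS = 196 J/K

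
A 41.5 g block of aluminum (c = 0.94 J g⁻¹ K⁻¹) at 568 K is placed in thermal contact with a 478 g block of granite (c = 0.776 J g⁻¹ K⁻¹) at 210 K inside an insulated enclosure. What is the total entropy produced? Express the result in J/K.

Energy balance: T_f = (m₁c₁T₁ + m₂c₂T₂)/(m₁c₁ + m₂c₂) = 244.07 K.
ΔS₁ = m₁c₁ ln(T_f/T₁) = 39.01 × ln(244.07/568) = -32.95 J/K.
ΔS₂ = m₂c₂ ln(T_f/T₂) = 370.928 × ln(244.07/210) = 55.76 J/K.
ΔS_total = -32.95 + 55.76 = 22.8 J/K.

ΔS_total = 22.8 J/K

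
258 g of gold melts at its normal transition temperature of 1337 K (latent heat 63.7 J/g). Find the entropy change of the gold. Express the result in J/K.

ΔS = 12.3 J/K

Heat absorbed by the substance: Q = mL = 258 × 63.7 = 16434.6 J.
At constant T, ΔS = Q_rev/T = 16434.6 / 1337 = 12.3 J/K.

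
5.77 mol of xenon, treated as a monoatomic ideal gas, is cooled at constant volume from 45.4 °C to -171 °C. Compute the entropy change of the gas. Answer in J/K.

ΔS = -81.8 J/K

In kelvin: T₁ = 318.55 K, T₂ = 102.15 K. At constant volume, ΔS = nC_V ln(T₂/T₁) with C_V = 3R/2 = 12.47 J mol⁻¹ K⁻¹.
ΔS = 5.77 × 12.47 × ln(102.15/318.55) = -81.8 J/K.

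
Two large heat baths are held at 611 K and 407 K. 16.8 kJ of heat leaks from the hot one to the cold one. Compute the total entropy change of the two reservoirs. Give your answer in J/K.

ΔS_hot = −Q/T_H = −16800/611 = -27.5 J/K and ΔS_cold = +Q/T_C = 16800/407 = 41.28 J/K.
ΔS_total = -27.5 + 41.28 = 13.8 J/K, positive as the second law requires.

ΔS_total = 13.8 J/K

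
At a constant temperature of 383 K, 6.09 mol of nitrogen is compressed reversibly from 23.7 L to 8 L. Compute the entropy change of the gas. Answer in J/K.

ΔS_gas = -55 J/K

For an isothermal ideal gas ΔS_gas = nR ln(V₂/V₁) = 6.09 × 8.314 × ln(8/23.7) = -55 J/K.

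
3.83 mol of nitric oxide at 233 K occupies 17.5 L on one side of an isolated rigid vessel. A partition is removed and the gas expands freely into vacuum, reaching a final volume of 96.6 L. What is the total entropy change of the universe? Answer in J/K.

No heat is exchanged and no work is done, so the ideal-gas temperature stays constant.
Entropy is a state function; using a reversible isothermal path, ΔS_gas = nR ln(V₂/V₁) = 3.83 × 8.314 × ln(96.6/17.5) = 54.4 J/K.
The insulated surroundings exchange no heat, so ΔS_surr = 0 and ΔS_universe = ΔS_gas.

ΔS_universe = 54.4 J/K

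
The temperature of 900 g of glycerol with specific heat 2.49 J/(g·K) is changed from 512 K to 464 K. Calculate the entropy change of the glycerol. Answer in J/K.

ΔS = -221 J/K

ΔS = ∫dQ_rev/T = m c ln(T₂/T₁) = 900 × 2.49 × ln(464/512) = -221 J/K.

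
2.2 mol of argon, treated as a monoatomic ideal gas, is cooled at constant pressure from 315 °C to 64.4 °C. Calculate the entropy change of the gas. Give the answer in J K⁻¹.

In kelvin: T₁ = 588.15 K, T₂ = 337.55 K. At constant pressure, ΔS = nC_p ln(T₂/T₁) with C_p = 5R/2 = 20.79 J mol⁻¹ K⁻¹.
ΔS = 2.2 × 20.79 × ln(337.55/588.15) = -25.4 J/K.

ΔS = -25.4 J/K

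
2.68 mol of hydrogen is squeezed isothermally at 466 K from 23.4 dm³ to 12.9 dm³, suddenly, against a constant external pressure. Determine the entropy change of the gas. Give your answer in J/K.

Entropy is a state function, so ΔS_gas depends only on the end states.
For an isothermal ideal gas ΔS_gas = nR ln(V₂/V₁) = 2.68 × 8.314 × ln(12.9/23.4) = -13.3 J/K.

ΔS_gas = -13.3 J/K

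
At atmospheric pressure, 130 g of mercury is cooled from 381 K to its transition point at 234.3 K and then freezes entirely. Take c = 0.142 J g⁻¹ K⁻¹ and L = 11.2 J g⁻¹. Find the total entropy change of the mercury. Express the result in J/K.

ΔS = -15.2 J/K

Cooling step: ΔS₁ = m c ln(T_tr/T_i) = 130 × 0.142 × ln(234.3/381) = -8.975 J/K.
Phase change: ΔS₂ = −mL/T_tr = −130 × 11.2 / 234.3 = -6.214 J/K.
ΔS_total = (-8.975) + (-6.214) = -15.2 J/K.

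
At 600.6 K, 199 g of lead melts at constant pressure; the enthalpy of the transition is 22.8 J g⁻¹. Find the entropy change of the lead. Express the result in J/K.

ΔS = 7.55 J/K

Heat absorbed by the substance: Q = mL = 199 × 22.8 = 4537.2 J.
At constant T, ΔS = Q_rev/T = 4537.2 / 600.6 = 7.55 J/K.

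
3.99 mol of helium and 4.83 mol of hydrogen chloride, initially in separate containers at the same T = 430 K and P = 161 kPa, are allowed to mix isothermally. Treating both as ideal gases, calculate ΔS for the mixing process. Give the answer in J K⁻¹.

ΔS_mix = 50.5 J/K

Mole fractions: x_A = 3.99/8.82 = 0.452, x_B = 0.548.
ΔS_mix = −R(n_A ln x_A + n_B ln x_B) = −8.314 × (3.99 ln 0.452 + 4.83 ln 0.548) = 50.5 J/K.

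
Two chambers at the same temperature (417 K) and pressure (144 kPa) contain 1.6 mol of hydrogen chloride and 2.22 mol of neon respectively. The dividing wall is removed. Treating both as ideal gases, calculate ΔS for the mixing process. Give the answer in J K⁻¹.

Mole fractions: x_A = 1.6/3.82 = 0.419, x_B = 0.581.
ΔS_mix = −R(n_A ln x_A + n_B ln x_B) = −8.314 × (1.6 ln 0.419 + 2.22 ln 0.581) = 21.6 J/K.

ΔS_mix = 21.6 J/K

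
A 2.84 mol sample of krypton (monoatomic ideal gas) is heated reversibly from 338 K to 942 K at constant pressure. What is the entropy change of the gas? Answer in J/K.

At constant pressure, ΔS = nC_p ln(T₂/T₁) with C_p = 5R/2 = 20.79 J mol⁻¹ K⁻¹.
ΔS = 2.84 × 20.79 × ln(942/338) = 60.5 J/K.

ΔS = 60.5 J/K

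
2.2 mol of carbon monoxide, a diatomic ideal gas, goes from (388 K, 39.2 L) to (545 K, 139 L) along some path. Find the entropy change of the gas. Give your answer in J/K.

Entropy is a state function: ΔS = nC_V ln(T₂/T₁) + nR ln(V₂/V₁), with C_V = 5R/2 = 20.79 J mol⁻¹ K⁻¹ for a diatomic ideal gas.
ΔS = 2.2 × [20.79 × ln(545/388) + 8.314 × ln(139/39.2)] = 38.7 J/K.

ΔS = 38.7 J/K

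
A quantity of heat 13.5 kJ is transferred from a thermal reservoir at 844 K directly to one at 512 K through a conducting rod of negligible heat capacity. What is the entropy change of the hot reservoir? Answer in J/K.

The hot reservoir loses heat Q, so ΔS_hot = −Q/T_H = −13500/844 = -16 J/K.

ΔS_hot = -16 J/K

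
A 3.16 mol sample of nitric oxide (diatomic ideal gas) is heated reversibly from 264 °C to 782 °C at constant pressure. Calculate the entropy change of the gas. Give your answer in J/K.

ΔS = 62.1 J/K

In kelvin: T₁ = 537.15 K, T₂ = 1055.15 K. At constant pressure, ΔS = nC_p ln(T₂/T₁) with C_p = 7R/2 = 29.1 J mol⁻¹ K⁻¹.
ΔS = 3.16 × 29.1 × ln(1055.15/537.15) = 62.1 J/K.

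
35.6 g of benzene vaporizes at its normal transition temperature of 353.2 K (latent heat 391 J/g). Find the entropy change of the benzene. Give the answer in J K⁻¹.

Heat absorbed by the substance: Q = mL = 35.6 × 391 = 13919.6 J.
At constant T, ΔS = Q_rev/T = 13919.6 / 353.2 = 39.4 J/K.

ΔS = 39.4 J/K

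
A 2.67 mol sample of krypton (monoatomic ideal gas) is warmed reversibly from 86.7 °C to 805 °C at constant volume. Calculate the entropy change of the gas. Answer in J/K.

ΔS = 36.5 J/K

In kelvin: T₁ = 359.85 K, T₂ = 1078.15 K. At constant volume, ΔS = nC_V ln(T₂/T₁) with C_V = 3R/2 = 12.47 J mol⁻¹ K⁻¹.
ΔS = 2.67 × 12.47 × ln(1078.15/359.85) = 36.5 J/K.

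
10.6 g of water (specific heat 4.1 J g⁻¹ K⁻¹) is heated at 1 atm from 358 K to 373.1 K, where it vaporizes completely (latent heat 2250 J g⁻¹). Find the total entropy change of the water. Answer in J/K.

Warming step: ΔS₁ = m c ln(T_tr/T_i) = 10.6 × 4.1 × ln(373.1/358) = 1.795 J/K.
Phase change: ΔS₂ = +mL/T_tr = 10.6 × 2250 / 373.1 = 63.92 J/K.
ΔS_total = (1.795) + (63.92) = 65.7 J/K.

ΔS = 65.7 J/K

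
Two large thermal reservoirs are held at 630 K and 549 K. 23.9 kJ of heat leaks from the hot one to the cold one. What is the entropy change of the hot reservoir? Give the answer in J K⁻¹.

The hot reservoir loses heat Q, so ΔS_hot = −Q/T_H = −23900/630 = -37.9 J/K.

ΔS_hot = -37.9 J/K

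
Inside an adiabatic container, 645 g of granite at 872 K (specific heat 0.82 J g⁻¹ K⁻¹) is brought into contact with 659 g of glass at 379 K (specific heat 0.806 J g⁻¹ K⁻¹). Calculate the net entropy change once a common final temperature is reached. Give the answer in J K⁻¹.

ΔS_total = 89.5 J/K

Energy balance: T_f = (m₁c₁T₁ + m₂c₂T₂)/(m₁c₁ + m₂c₂) = 624.98 K.
ΔS₁ = m₁c₁ ln(T_f/T₁) = 528.9 × ln(624.98/872) = -176.2 J/K.
ΔS₂ = m₂c₂ ln(T_f/T₂) = 531.154 × ln(624.98/379) = 265.7 J/K.
ΔS_total = -176.2 + 265.7 = 89.5 J/K.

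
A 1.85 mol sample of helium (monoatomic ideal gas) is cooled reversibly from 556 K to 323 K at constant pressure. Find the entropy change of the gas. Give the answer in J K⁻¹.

At constant pressure, ΔS = nC_p ln(T₂/T₁) with C_p = 5R/2 = 20.79 J mol⁻¹ K⁻¹.
ΔS = 1.85 × 20.79 × ln(323/556) = -20.9 J/K.

ΔS = -20.9 J/K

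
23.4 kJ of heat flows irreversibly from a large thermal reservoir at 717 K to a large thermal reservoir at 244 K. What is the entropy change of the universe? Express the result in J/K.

ΔS_total = 63.3 J/K

ΔS_hot = −Q/T_H = −23400/717 = -32.64 J/K and ΔS_cold = +Q/T_C = 23400/244 = 95.9 J/K.
ΔS_total = -32.64 + 95.9 = 63.3 J/K, positive as the second law requires.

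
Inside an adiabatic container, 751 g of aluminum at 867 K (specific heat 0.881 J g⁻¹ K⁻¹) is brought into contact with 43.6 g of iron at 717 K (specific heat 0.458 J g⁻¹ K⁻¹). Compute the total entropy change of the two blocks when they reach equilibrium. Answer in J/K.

ΔS_total = 0.33 J/K

Energy balance: T_f = (m₁c₁T₁ + m₂c₂T₂)/(m₁c₁ + m₂c₂) = 862.61 K.
ΔS₁ = m₁c₁ ln(T_f/T₁) = 661.631 × ln(862.61/867) = -3.362 J/K.
ΔS₂ = m₂c₂ ln(T_f/T₂) = 19.9688 × ln(862.61/717) = 3.692 J/K.
ΔS_total = -3.362 + 3.692 = 0.33 J/K.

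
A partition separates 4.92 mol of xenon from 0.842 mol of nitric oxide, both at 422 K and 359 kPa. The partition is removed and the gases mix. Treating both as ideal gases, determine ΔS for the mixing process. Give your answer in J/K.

ΔS_mix = 19.9 J/K

Mole fractions: x_A = 4.92/5.76 = 0.854, x_B = 0.146.
ΔS_mix = −R(n_A ln x_A + n_B ln x_B) = −8.314 × (4.92 ln 0.854 + 0.842 ln 0.146) = 19.9 J/K.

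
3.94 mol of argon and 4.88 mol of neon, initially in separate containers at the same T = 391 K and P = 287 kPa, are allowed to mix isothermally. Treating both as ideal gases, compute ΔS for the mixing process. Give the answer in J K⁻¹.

ΔS_mix = 50.4 J/K

Mole fractions: x_A = 3.94/8.82 = 0.447, x_B = 0.553.
ΔS_mix = −R(n_A ln x_A + n_B ln x_B) = −8.314 × (3.94 ln 0.447 + 4.88 ln 0.553) = 50.4 J/K.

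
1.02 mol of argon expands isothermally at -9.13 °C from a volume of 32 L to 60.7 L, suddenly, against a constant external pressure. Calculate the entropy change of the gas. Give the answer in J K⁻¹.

ΔS_gas = 5.43 J/K

Entropy is a state function, so ΔS_gas depends only on the end states.
For an isothermal ideal gas ΔS_gas = nR ln(V₂/V₁) = 1.02 × 8.314 × ln(60.7/32) = 5.43 J/K.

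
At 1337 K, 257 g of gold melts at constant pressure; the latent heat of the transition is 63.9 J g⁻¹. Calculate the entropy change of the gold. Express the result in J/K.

ΔS = 12.3 J/K

Heat absorbed by the substance: Q = mL = 257 × 63.9 = 16422.3 J.
At constant T, ΔS = Q_rev/T = 16422.3 / 1337 = 12.3 J/K.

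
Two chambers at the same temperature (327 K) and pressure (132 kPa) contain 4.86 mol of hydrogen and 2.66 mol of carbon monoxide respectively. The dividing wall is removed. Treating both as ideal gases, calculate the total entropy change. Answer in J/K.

ΔS_mix = 40.6 J/K

Mole fractions: x_A = 4.86/7.52 = 0.646, x_B = 0.354.
ΔS_mix = −R(n_A ln x_A + n_B ln x_B) = −8.314 × (4.86 ln 0.646 + 2.66 ln 0.354) = 40.6 J/K.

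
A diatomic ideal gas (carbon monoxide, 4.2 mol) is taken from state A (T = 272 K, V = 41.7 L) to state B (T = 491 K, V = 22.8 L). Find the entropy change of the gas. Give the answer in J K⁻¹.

Entropy is a state function: ΔS = nC_V ln(T₂/T₁) + nR ln(V₂/V₁), with C_V = 5R/2 = 20.79 J mol⁻¹ K⁻¹ for a diatomic ideal gas.
ΔS = 4.2 × [20.79 × ln(491/272) + 8.314 × ln(22.8/41.7)] = 30.5 J/K.

ΔS = 30.5 J/K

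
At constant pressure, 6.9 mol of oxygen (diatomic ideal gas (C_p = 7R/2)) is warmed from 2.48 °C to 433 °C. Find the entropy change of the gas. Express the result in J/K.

ΔS = 189 J/K

In kelvin: T₁ = 275.63 K, T₂ = 706.15 K. At constant pressure, ΔS = nC_p ln(T₂/T₁) with C_p = 7R/2 = 29.1 J mol⁻¹ K⁻¹.
ΔS = 6.9 × 29.1 × ln(706.15/275.63) = 189 J/K.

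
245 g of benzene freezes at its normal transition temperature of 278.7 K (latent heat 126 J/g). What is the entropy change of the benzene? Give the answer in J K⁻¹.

ΔS = -111 J/K

Heat released by the substance: Q = −mL = −245 × 126 = −30870 J.
At constant T, ΔS = Q_rev/T = −30870 / 278.7 = -111 J/K.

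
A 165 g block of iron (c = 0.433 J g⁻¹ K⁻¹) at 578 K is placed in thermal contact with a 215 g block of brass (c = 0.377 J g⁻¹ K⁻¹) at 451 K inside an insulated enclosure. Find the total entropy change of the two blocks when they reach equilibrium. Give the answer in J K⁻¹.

ΔS_total = 1.17 J/K

Energy balance: T_f = (m₁c₁T₁ + m₂c₂T₂)/(m₁c₁ + m₂c₂) = 510.5 K.
ΔS₁ = m₁c₁ ln(T_f/T₁) = 71.445 × ln(510.5/578) = -8.872 J/K.
ΔS₂ = m₂c₂ ln(T_f/T₂) = 81.055 × ln(510.5/451) = 10.04 J/K.
ΔS_total = -8.872 + 10.04 = 1.17 J/K.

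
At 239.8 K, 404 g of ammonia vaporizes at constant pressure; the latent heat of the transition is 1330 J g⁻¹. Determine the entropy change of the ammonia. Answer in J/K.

Heat absorbed by the substance: Q = mL = 404 × 1330 = 537320 J.
At constant T, ΔS = Q_rev/T = 537320 / 239.8 = 2240 J/K.

ΔS = 2240 J/K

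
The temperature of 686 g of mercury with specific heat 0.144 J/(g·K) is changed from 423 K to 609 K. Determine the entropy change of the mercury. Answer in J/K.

ΔS = 36 J/K

ΔS = ∫dQ_rev/T = m c ln(T₂/T₁) = 686 × 0.144 × ln(609/423) = 36 J/K.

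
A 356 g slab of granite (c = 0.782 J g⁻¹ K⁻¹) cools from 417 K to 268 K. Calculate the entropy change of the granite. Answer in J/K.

ΔS = ∫dQ_rev/T = m c ln(T₂/T₁) = 356 × 0.782 × ln(268/417) = -123 J/K.

ΔS = -123 J/K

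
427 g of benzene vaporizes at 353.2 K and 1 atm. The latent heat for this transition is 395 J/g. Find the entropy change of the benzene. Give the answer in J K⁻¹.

ΔS = 478 J/K

Heat absorbed by the substance: Q = mL = 427 × 395 = 168665 J.
At constant T, ΔS = Q_rev/T = 168665 / 353.2 = 478 J/K.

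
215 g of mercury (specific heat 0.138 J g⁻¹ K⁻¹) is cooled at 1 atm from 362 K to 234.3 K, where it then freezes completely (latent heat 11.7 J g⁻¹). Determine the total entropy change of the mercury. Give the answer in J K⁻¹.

Cooling step: ΔS₁ = m c ln(T_tr/T_i) = 215 × 0.138 × ln(234.3/362) = -12.91 J/K.
Phase change: ΔS₂ = −mL/T_tr = −215 × 11.7 / 234.3 = -10.74 J/K.
ΔS_total = (-12.91) + (-10.74) = -23.6 J/K.

ΔS = -23.6 J/K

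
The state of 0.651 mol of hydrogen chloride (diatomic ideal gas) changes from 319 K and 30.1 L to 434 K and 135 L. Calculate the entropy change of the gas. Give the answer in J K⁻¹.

Entropy is a state function: ΔS = nC_V ln(T₂/T₁) + nR ln(V₂/V₁), with C_V = 5R/2 = 20.79 J mol⁻¹ K⁻¹ for a diatomic ideal gas.
ΔS = 0.651 × [20.79 × ln(434/319) + 8.314 × ln(135/30.1)] = 12.3 J/K.

ΔS = 12.3 J/K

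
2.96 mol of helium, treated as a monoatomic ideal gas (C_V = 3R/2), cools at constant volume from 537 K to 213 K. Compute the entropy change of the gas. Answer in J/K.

At constant volume, ΔS = nC_V ln(T₂/T₁) with C_V = 3R/2 = 12.47 J mol⁻¹ K⁻¹.
ΔS = 2.96 × 12.47 × ln(213/537) = -34.1 J/K.

ΔS = -34.1 J/K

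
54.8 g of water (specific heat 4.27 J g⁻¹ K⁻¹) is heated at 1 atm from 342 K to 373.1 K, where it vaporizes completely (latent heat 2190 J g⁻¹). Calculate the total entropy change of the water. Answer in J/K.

Warming step: ΔS₁ = m c ln(T_tr/T_i) = 54.8 × 4.27 × ln(373.1/342) = 20.37 J/K.
Phase change: ΔS₂ = +mL/T_tr = 54.8 × 2190 / 373.1 = 321.7 J/K.
ΔS_total = (20.37) + (321.7) = 342 J/K.

ΔS = 342 J/K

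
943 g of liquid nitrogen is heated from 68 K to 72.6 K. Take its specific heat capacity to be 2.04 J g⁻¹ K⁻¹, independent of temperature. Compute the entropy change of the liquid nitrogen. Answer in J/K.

ΔS = 126 J/K

ΔS = ∫dQ_rev/T = m c ln(T₂/T₁) = 943 × 2.04 × ln(72.6/68) = 126 J/K.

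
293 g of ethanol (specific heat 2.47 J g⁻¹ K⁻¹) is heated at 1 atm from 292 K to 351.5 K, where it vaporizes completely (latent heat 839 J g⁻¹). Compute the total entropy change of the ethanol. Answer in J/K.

ΔS = 834 J/K

Warming step: ΔS₁ = m c ln(T_tr/T_i) = 293 × 2.47 × ln(351.5/292) = 134.2 J/K.
Phase change: ΔS₂ = +mL/T_tr = 293 × 839 / 351.5 = 699.4 J/K.
ΔS_total = (134.2) + (699.4) = 834 J/K.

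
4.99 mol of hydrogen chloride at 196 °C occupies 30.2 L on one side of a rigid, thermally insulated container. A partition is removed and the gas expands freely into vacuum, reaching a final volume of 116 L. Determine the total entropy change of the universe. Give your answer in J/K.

ΔS_universe = 55.8 J/K

No heat is exchanged and no work is done, so the ideal-gas temperature stays constant.
Entropy is a state function; using a reversible isothermal path, ΔS_gas = nR ln(V₂/V₁) = 4.99 × 8.314 × ln(116/30.2) = 55.8 J/K.
The insulated surroundings exchange no heat, so ΔS_surr = 0 and ΔS_universe = ΔS_gas.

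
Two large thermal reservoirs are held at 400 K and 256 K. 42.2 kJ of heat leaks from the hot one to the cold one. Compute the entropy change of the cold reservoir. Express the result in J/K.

ΔS_cold = 165 J/K

The cold reservoir gains heat Q, so ΔS_cold = +Q/T_C = 42200/256 = 165 J/K.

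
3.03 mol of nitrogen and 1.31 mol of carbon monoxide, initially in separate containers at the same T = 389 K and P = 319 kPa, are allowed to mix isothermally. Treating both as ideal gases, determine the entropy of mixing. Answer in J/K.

ΔS_mix = 22.1 J/K

Mole fractions: x_A = 3.03/4.34 = 0.698, x_B = 0.302.
ΔS_mix = −R(n_A ln x_A + n_B ln x_B) = −8.314 × (3.03 ln 0.698 + 1.31 ln 0.302) = 22.1 J/K.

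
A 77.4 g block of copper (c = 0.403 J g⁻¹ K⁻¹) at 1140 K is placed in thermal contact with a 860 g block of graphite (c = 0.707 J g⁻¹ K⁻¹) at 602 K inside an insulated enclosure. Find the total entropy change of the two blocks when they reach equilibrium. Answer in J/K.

ΔS_total = 7.37 J/K

Energy balance: T_f = (m₁c₁T₁ + m₂c₂T₂)/(m₁c₁ + m₂c₂) = 628.25 K.
ΔS₁ = m₁c₁ ln(T_f/T₁) = 31.1922 × ln(628.25/1140) = -18.586 J/K.
ΔS₂ = m₂c₂ ln(T_f/T₂) = 608.02 × ln(628.25/602) = 25.954 J/K.
ΔS_total = -18.586 + 25.954 = 7.37 J/K.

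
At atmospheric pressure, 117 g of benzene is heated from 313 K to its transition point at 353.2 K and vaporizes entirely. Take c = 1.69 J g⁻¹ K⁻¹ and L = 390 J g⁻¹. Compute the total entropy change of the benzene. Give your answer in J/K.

ΔS = 153 J/K

Warming step: ΔS₁ = m c ln(T_tr/T_i) = 117 × 1.69 × ln(353.2/313) = 23.89 J/K.
Phase change: ΔS₂ = +mL/T_tr = 117 × 390 / 353.2 = 129.2 J/K.
ΔS_total = (23.89) + (129.2) = 153 J/K.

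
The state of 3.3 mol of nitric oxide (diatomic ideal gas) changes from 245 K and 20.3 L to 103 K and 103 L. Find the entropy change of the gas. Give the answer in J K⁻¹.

ΔS = -14.9 J/K

Entropy is a state function: ΔS = nC_V ln(T₂/T₁) + nR ln(V₂/V₁), with C_V = 5R/2 = 20.79 J mol⁻¹ K⁻¹ for a diatomic ideal gas.
ΔS = 3.3 × [20.79 × ln(103/245) + 8.314 × ln(103/20.3)] = -14.9 J/K.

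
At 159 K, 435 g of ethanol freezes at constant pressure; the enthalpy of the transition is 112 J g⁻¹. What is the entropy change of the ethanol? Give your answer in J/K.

ΔS = -306 J/K

Heat released by the substance: Q = −mL = −435 × 112 = −48720 J.
At constant T, ΔS = Q_rev/T = −48720 / 159 = -306 J/K.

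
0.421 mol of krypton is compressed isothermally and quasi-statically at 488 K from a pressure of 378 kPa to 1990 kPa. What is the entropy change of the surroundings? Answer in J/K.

ΔS_surr = 5.81 J/K

For an isothermal ideal gas ΔS_gas = nR ln(P₁/P₂) = 0.421 × 8.314 × ln(378/1990) = -5.81 J/K.
The process is reversible, so ΔS_surr = −ΔS_gas = 5.81 J/K and ΔS_universe = 0.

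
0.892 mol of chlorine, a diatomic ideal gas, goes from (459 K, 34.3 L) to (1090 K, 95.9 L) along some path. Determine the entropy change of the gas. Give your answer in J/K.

ΔS = 23.7 J/K

Entropy is a state function: ΔS = nC_V ln(T₂/T₁) + nR ln(V₂/V₁), with C_V = 5R/2 = 20.79 J mol⁻¹ K⁻¹ for a diatomic ideal gas.
ΔS = 0.892 × [20.79 × ln(1090/459) + 8.314 × ln(95.9/34.3)] = 23.7 J/K.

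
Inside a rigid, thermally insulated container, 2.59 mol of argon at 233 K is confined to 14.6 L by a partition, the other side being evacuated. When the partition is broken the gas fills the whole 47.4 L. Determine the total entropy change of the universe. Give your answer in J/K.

ΔS_universe = 25.4 J/K

For an ideal gas in free expansion Q = 0 and W = 0, so T is unchanged.
Entropy is a state function; using a reversible isothermal path, ΔS_gas = nR ln(V₂/V₁) = 2.59 × 8.314 × ln(47.4/14.6) = 25.4 J/K.
The insulated surroundings exchange no heat, so ΔS_surr = 0 and ΔS_universe = ΔS_gas.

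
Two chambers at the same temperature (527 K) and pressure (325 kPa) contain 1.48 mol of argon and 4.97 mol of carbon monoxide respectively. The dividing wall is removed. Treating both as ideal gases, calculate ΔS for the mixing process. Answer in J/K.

ΔS_mix = 28.9 J/K

Mole fractions: x_A = 1.48/6.45 = 0.229, x_B = 0.771.
ΔS_mix = −R(n_A ln x_A + n_B ln x_B) = −8.314 × (1.48 ln 0.229 + 4.97 ln 0.771) = 28.9 J/K.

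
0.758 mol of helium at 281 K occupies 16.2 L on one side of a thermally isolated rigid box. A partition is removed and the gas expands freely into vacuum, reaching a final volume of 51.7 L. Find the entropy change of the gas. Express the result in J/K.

ΔS_gas = 7.31 J/K

For an ideal gas in free expansion Q = 0 and W = 0, so T is unchanged.
Entropy is a state function; using a reversible isothermal path, ΔS_gas = nR ln(V₂/V₁) = 0.758 × 8.314 × ln(51.7/16.2) = 7.31 J/K.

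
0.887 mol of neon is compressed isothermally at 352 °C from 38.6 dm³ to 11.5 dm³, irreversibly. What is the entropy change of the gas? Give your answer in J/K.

ΔS_gas = -8.93 J/K

Entropy is a state function, so ΔS_gas depends only on the end states.
For an isothermal ideal gas ΔS_gas = nR ln(V₂/V₁) = 0.887 × 8.314 × ln(11.5/38.6) = -8.93 J/K.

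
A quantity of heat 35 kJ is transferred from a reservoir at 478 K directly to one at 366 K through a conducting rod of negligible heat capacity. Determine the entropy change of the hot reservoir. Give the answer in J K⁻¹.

ΔS_hot = -73.2 J/K

The hot reservoir loses heat Q, so ΔS_hot = −Q/T_H = −35000/478 = -73.2 J/K.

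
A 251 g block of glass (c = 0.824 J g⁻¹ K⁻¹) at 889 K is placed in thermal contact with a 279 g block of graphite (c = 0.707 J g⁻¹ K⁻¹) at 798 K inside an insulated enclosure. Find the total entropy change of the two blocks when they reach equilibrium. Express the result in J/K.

Energy balance: T_f = (m₁c₁T₁ + m₂c₂T₂)/(m₁c₁ + m₂c₂) = 844.58 K.
ΔS₁ = m₁c₁ ln(T_f/T₁) = 206.824 × ln(844.58/889) = -10.602 J/K.
ΔS₂ = m₂c₂ ln(T_f/T₂) = 197.253 × ln(844.58/798) = 11.19 J/K.
ΔS_total = -10.602 + 11.19 = 0.588 J/K.

ΔS_total = 0.588 J/K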